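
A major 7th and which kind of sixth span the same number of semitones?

A major seventh spans 11 semitones.
A sixth spanning 11 semitones is doubly augmented (the major sixth is 9).

doubly augmented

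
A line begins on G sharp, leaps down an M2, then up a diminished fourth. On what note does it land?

A major second down from G# is F# (letter F, 2 semitones down).
A diminished fourth up from F# is Bb (letter B, 4 semitones up).

Bb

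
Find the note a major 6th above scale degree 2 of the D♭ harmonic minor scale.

C

Scale degree 2 of Db harmonic minor is Eb.
A major sixth (9 semitones) above Eb lands on the letter C, giving C.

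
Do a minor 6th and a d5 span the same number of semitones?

A minor sixth spans 8 semitones; a diminished fifth spans 6.
The spans differ, so they are not enharmonic equivalents.

No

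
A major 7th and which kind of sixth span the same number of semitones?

A major seventh spans 11 semitones.
A sixth spanning 11 semitones is doubly augmented (the major sixth is 9).

doubly augmented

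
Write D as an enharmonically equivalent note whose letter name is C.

C##

Plain C sits 2 semitones below D, so on the letter C the same pitch needs a double sharp: C##.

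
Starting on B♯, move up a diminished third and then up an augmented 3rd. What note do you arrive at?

F##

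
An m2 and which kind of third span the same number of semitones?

doubly diminished

A minor second spans 1 semitone.
A third spanning 1 semitone is doubly diminished (the major third is 4).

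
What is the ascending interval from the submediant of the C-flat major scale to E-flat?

perfect fifth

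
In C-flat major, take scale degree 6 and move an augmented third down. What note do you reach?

Fbb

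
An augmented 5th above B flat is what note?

B up a perfect fifth is F#, so the target letter is F.
From Bb, an augmented fifth is 8 semitones up: F#.

F#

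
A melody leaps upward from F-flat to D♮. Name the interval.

Counting letters F–G–A–B–C–D gives a sixth.
Fb→D = 10 semitones, 1 wider than the major sixth (9), so augmented.

augmented sixth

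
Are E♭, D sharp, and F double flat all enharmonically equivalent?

Eb = pitch class 3 and D# = pitch class 3 and Fbb = pitch class 3 — the same pitch class, so they are enharmonic equivalents.

Yes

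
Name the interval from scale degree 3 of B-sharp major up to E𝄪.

Scale degree 3 of B# major is D##.
D## up to E##: letters D→E make it a second; 2 semitones makes it major.

major second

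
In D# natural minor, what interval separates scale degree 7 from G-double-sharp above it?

augmented fifth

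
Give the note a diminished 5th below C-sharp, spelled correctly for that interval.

F##

C down a perfect fifth is F, so the target letter is F.
From C#, a diminished fifth is 6 semitones down: F##.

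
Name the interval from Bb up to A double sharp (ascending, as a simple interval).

Counting letters B–C–D–E–F–G–A gives a seventh.
Bb→A## = 13 semitones, 2 wider than the major seventh (11), so doubly augmented.

doubly augmented seventh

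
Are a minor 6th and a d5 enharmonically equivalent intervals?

A minor sixth spans 8 semitones; a diminished fifth spans 6.
The spans differ, so they are not enharmonic equivalents.

No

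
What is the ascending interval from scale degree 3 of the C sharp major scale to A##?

augmented fourth

Scale degree 3 of C# major is E#.
E# up to A##: letters E→A make it a fourth; 6 semitones makes it augmented.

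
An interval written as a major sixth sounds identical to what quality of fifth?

doubly augmented

A major sixth spans 9 semitones.
A fifth spanning 9 semitones is doubly augmented (the perfect fifth is 7).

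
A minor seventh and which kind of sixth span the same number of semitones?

augmented

A minor seventh spans 10 semitones.
A sixth spanning 10 semitones is augmented (the major sixth is 9).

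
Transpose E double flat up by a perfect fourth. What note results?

Abb

E up a perfect fourth is A, so the target letter is A.
From Ebb, a perfect fourth is 5 semitones up: Abb.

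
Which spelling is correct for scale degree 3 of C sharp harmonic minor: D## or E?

Each scale degree takes a distinct letter name. Degree 3 of a scale on C must use the letter E.
E and D## are enharmonically the same pitch, but only E uses the letter E, so it is the correct spelling here.

E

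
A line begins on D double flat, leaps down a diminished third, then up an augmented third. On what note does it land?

D#

A diminished third down from Dbb is Bb (letter B, 2 semitones down).
An augmented third up from Bb is D# (letter D, 5 semitones up).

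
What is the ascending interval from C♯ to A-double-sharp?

augmented sixth

The letter names run C→A, a span of 5 letter steps, so the interval is some kind of sixth.
C# to A## is 10 semitones. A major sixth is 9, so 10 makes it augmented.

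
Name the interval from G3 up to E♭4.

Counting letters G–A–B–C–D–E gives a sixth.
G→Eb = 8 semitones, 1 narrower than the major sixth (9), so minor.

minor sixth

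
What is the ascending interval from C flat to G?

augmented fifth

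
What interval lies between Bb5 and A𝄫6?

diminished seventh

Counting letters B–C–D–E–F–G–A gives a seventh.
Bb→Abb = 9 semitones, 2 narrower than the major seventh (11), so diminished.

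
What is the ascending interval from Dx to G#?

diminished fourth

The letter names run D→G, a span of 3 letter steps, so the interval is some kind of fourth.
D## to G# is 4 semitones. A perfect fourth is 5, so 4 makes it diminished.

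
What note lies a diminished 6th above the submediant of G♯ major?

The submediant of G# major is E#.
A diminished sixth (7 semitones) above E# lands on the letter C, giving C.

C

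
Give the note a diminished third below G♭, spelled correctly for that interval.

A third below G lands on the letter E.
A diminished third spans 2 semitones, so Gb moves to pitch class 4. On the letter E that is E.

E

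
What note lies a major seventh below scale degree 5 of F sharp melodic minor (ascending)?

Scale degree 5 of F# melodic minor (ascending) is C#.
A major seventh (11 semitones) below C# lands on the letter D, giving D.

D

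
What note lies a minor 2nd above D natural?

Eb

A second above D lands on the letter E.
A minor second spans 1 semitone, so D moves to pitch class 3. On the letter E that is Eb.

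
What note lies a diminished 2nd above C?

Dbb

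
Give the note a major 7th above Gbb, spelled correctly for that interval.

Fb

G up a major seventh is F#, so the target letter is F.
From Gbb, a major seventh is 11 semitones up: Fb.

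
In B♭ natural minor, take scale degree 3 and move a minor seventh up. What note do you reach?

Cb

Scale degree 3 of Bb natural minor is Db.
A minor seventh (10 semitones) above Db lands on the letter C, giving Cb.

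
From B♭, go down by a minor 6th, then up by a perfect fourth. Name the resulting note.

G

A minor sixth down from Bb is D (letter D, 8 semitones down).
A perfect fourth up from D is G (letter G, 5 semitones up).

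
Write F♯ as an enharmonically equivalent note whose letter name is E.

Plain E sits 2 semitones below F#, so on the letter E the same pitch needs a double sharp: E##.

E##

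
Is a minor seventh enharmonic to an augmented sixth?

A minor seventh spans 10 semitones; an augmented sixth spans 10.
They are enharmonically equivalent.

Yes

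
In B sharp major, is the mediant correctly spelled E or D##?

Each scale degree takes a distinct letter name. Degree 3 of a scale on B must use the letter D.
D## and E are enharmonically the same pitch, but only D## uses the letter D, so it is the correct spelling here.

D##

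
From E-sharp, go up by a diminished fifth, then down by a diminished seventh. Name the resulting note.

A diminished fifth up from E# is B (letter B, 6 semitones up).
A diminished seventh down from B is C## (letter C, 9 semitones down).

C##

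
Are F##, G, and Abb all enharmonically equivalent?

F## = pitch class 7 and G = pitch class 7 and Abb = pitch class 7 — the same pitch class, so they are enharmonic equivalents.

Yes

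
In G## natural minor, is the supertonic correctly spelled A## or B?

Each scale degree takes a distinct letter name. Degree 2 of a scale on G must use the letter A.
A## and B are enharmonically the same pitch, but only A## uses the letter A, so it is the correct spelling here.

A##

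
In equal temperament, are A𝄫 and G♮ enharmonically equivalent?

Yes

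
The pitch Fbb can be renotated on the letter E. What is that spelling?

Eb

Plain E sits 1 semitone above Fbb, so on the letter E the same pitch needs a flat: Eb.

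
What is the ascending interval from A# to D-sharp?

perfect fourth

Counting letters A–B–C–D gives a fourth.
A#→D# = 5 semitones, exactly the perfect fourth.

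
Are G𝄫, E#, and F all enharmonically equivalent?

Gbb = pitch class 5 and E# = pitch class 5 and F = pitch class 5 — the same pitch class, so they are enharmonic equivalents.

Yes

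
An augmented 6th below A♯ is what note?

A sixth below A lands on the letter C.
An augmented sixth spans 10 semitones, so A# moves to pitch class 0. On the letter C that is C.

C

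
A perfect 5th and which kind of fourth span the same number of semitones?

doubly augmented

A perfect fifth spans 7 semitones.
A fourth spanning 7 semitones is doubly augmented (the perfect fourth is 5).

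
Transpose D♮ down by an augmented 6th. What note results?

Fb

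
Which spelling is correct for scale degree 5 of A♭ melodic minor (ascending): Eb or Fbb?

Eb

Each scale degree takes a distinct letter name. Degree 5 of a scale on A must use the letter E.
Eb and Fbb are enharmonically the same pitch, but only Eb uses the letter E, so it is the correct spelling here.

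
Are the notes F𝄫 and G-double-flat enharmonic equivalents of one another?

No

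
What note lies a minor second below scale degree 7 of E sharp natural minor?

Scale degree 7 of E# natural minor is D#.
A minor second (1 semitone) below D# lands on the letter C, giving C##.

C##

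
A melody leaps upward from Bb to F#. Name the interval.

Counting letters B–C–D–E–F gives a fifth.
Bb→F# = 8 semitones, 1 wider than the perfect fifth (7), so augmented.

augmented fifth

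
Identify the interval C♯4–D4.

Counting letters C–D gives a second.
C#→D = 1 semitone, 1 narrower than the major second (2), so minor.

minor second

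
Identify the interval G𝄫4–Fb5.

The letter names run G→F, a span of 6 letter steps, so the interval is some kind of seventh.
Gbb to Fb is 11 semitones. A major seventh is 11, so 11 makes it major.

major seventh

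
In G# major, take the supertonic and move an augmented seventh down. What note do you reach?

The supertonic of G# major is A#.
An augmented seventh (12 semitones) below A# lands on the letter B, giving Bb.

Bb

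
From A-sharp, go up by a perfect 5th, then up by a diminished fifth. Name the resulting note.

B

A perfect fifth up from A# is E# (letter E, 7 semitones up).
A diminished fifth up from E# is B (letter B, 6 semitones up).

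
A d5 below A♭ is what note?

A fifth below A lands on the letter D.
A diminished fifth spans 6 semitones, so Ab moves to pitch class 2. On the letter D that is D.

D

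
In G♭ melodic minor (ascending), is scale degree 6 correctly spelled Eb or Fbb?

Each scale degree takes a distinct letter name. Degree 6 of a scale on G must use the letter E.
Eb and Fbb are enharmonically the same pitch, but only Eb uses the letter E, so it is the correct spelling here.

Eb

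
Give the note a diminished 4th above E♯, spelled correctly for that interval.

A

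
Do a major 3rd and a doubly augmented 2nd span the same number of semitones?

A major third spans 4 semitones; a doubly augmented second spans 4.
They are enharmonically equivalent.

Yes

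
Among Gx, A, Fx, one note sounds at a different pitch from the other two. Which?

F##

In 12-tone equal temperament, enharmonic equivalents share a pitch class. G## is pitch class 9; A is pitch class 9; F## is pitch class 7.
G## and A share pitch class 9, while F## is pitch class 7.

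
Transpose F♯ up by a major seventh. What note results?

E#

A seventh above F lands on the letter E.
A major seventh spans 11 semitones, so F# moves to pitch class 5. On the letter E that is E#.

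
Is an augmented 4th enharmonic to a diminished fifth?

An augmented fourth spans 6 semitones; a diminished fifth spans 6.
They are enharmonically equivalent.

Yes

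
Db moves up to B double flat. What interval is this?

minor sixth

The letter names run D→B, a span of 5 letter steps, so the interval is some kind of sixth.
Db to Bbb is 8 semitones. A major sixth is 9, so 8 makes it minor.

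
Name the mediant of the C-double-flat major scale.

Degree 3 takes the letter 2 steps above C, which is E.
In major, degree 3 sits 4 semitones above the tonic. Cbb + 4 semitones is pitch class 2, spelled on E as Ebb.

Ebb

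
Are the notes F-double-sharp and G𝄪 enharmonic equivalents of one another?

No

Two spellings are enharmonically equivalent only if they share a pitch class.
Here F## → 7, G## → 9; 7 ≠ 9, so they are not.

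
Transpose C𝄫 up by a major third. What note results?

Ebb

A third above C lands on the letter E.
A major third spans 4 semitones, so Cbb moves to pitch class 2. On the letter E that is Ebb.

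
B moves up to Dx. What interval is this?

augmented third

Counting letters B–C–D gives a third.
B→D## = 5 semitones, 1 wider than the major third (4), so augmented.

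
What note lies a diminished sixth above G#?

Eb

A sixth above G lands on the letter E.
A diminished sixth spans 7 semitones, so G# moves to pitch class 3. On the letter E that is Eb.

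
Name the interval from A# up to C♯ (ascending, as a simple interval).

minor third

The letter names run A→C, a span of 2 letter steps, so the interval is some kind of third.
A# to C# is 3 semitones. A major third is 4, so 3 makes it minor.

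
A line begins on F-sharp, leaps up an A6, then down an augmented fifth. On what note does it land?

G#

An augmented sixth up from F# is D## (letter D, 10 semitones up).
An augmented fifth down from D## is G# (letter G, 8 semitones down).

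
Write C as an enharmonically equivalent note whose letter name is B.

C is pitch class 0. The letter B alone is pitch class 11.
To reach pitch class 0 from B requires an offset of +1 semitone, i.e. sharp: B#.

B#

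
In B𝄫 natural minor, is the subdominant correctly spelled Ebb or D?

Ebb

Each scale degree takes a distinct letter name. Degree 4 of a scale on B must use the letter E.
Ebb and D are enharmonically the same pitch, but only Ebb uses the letter E, so it is the correct spelling here.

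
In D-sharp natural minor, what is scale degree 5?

Degree 5 takes the letter 4 steps above D, which is A.
In natural minor, degree 5 sits 7 semitones above the tonic. D# + 7 semitones is pitch class 10, spelled on A as A#.

A#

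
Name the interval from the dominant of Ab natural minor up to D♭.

minor seventh

The dominant of Ab natural minor is Eb.
Eb up to Db: letters E→D make it a seventh; 10 semitones makes it minor.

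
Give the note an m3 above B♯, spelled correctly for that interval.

D#

A third above B lands on the letter D.
A minor third spans 3 semitones, so B# moves to pitch class 3. On the letter D that is D#.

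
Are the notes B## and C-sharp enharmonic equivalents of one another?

B## is pitch class 1; C# is pitch class 1.
All spellings map to pitch class 1, so they are enharmonically equivalent.

Yes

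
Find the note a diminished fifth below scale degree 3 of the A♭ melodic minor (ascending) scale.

F

Scale degree 3 of Ab melodic minor (ascending) is Cb.
A diminished fifth (6 semitones) below Cb lands on the letter F, giving F.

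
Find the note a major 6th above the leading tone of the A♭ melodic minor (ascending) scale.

The leading tone of Ab melodic minor (ascending) is G.
A major sixth (9 semitones) above G lands on the letter E, giving E.

E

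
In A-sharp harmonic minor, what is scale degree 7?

G##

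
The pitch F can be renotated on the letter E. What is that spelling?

Plain E sits 1 semitone below F, so on the letter E the same pitch needs a sharp: E#.

E#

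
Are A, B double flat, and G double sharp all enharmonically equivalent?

A is pitch class 9; Bbb is pitch class 9; G## is pitch class 9.
All spellings map to pitch class 9, so they are enharmonically equivalent.

Yes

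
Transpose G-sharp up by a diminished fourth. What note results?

A fourth above G lands on the letter C.
A diminished fourth spans 4 semitones, so G# moves to pitch class 0. On the letter C that is C.

C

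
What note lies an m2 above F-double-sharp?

G#

A second above F lands on the letter G.
A minor second spans 1 semitone, so F## moves to pitch class 8. On the letter G that is G#.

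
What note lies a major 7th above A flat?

A up a major seventh is G#, so the target letter is G.
From Ab, a major seventh is 11 semitones up: G.

G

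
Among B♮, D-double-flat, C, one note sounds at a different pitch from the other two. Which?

In 12-tone equal temperament, enharmonic equivalents share a pitch class. B is pitch class 11; Dbb is pitch class 0; C is pitch class 0.
Dbb and C share pitch class 0, while B is pitch class 11.

B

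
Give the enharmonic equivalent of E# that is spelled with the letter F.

E# is pitch class 5. The letter F alone is pitch class 5.
Pitch class 5 on F needs no accidental: F.

F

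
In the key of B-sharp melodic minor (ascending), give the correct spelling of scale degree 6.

G##

Degree 6 takes the letter 5 steps above B, which is G.
In melodic minor (ascending), degree 6 sits 9 semitones above the tonic. B# + 9 semitones is pitch class 9, spelled on G as G##.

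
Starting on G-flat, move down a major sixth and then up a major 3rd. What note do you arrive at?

Db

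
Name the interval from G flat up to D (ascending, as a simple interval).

The letter names run G→D, a span of 4 letter steps, so the interval is some kind of fifth.
Gb to D is 8 semitones. A perfect fifth is 7, so 8 makes it augmented.

augmented fifth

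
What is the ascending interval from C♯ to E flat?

diminished third

Counting letters C–D–E gives a third.
C#→Eb = 2 semitones, 2 narrower than the major third (4), so diminished.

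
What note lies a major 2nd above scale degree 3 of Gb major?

C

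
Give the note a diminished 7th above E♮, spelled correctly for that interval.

Db

A seventh above E lands on the letter D.
A diminished seventh spans 9 semitones, so E moves to pitch class 1. On the letter D that is Db.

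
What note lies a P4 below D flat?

A fourth below D lands on the letter A.
A perfect fourth spans 5 semitones, so Db moves to pitch class 8. On the letter A that is Ab.

Ab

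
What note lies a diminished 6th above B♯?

G

B up a major sixth is G#, so the target letter is G.
From B#, a diminished sixth is 7 semitones up: G.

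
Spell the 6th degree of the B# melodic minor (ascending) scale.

G##

Degree 6 takes the letter 5 steps above B, which is G.
In melodic minor (ascending), degree 6 sits 9 semitones above the tonic. B# + 9 semitones is pitch class 9, spelled on G as G##.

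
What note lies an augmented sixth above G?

G up a major sixth is E, so the target letter is E.
From G, an augmented sixth is 10 semitones up: E#.

E#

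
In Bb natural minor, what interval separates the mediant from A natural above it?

The mediant of Bb natural minor is Db.
Db up to A: letters D→A make it a fifth; 8 semitones makes it augmented.

augmented fifth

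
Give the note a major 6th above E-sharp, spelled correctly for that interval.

E up a major sixth is C#, so the target letter is C.
From E#, a major sixth is 9 semitones up: C##.

C##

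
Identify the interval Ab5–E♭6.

The letter names run A→E, a span of 4 letter steps, so the interval is some kind of fifth.
Ab to Eb is 7 semitones. A perfect fifth is 7, so 7 makes it perfect.

perfect fifth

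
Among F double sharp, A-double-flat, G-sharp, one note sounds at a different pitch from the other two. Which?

In 12-tone equal temperament, enharmonic equivalents share a pitch class. F## is pitch class 7; Abb is pitch class 7; G# is pitch class 8.
F## and Abb share pitch class 7, while G# is pitch class 8.

G#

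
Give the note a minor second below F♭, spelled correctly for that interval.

A second below F lands on the letter E.
A minor second spans 1 semitone, so Fb moves to pitch class 3. On the letter E that is Eb.

Eb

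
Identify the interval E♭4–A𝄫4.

diminished fourth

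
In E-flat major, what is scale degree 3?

G

The Eb major scale runs Eb F G Ab Bb C D.
Degree 3 is G.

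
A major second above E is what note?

E up a major second is F#, so the target letter is F.
From E, a major second is 2 semitones up: F#.

F#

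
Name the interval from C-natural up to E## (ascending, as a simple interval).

doubly augmented third

Counting letters C–D–E gives a third.
C→E## = 6 semitones, 2 wider than the major third (4), so doubly augmented.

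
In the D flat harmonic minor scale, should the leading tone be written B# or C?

Each scale degree takes a distinct letter name. Degree 7 of a scale on D must use the letter C.
C and B# are enharmonically the same pitch, but only C uses the letter C, so it is the correct spelling here.

C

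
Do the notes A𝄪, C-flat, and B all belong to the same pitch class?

Yes

A## is pitch class 11; Cb is pitch class 11; B is pitch class 11.
All spellings map to pitch class 11, so they are enharmonically equivalent.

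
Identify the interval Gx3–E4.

diminished sixth

Counting letters G–A–B–C–D–E gives a sixth.
G##→E = 7 semitones, 2 narrower than the major sixth (9), so diminished.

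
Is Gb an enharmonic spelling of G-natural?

Two spellings are enharmonically equivalent only if they share a pitch class.
Here Gb → 6, G → 7; 6 ≠ 7, so they are not.

No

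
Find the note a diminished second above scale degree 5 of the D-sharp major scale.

Bb

Scale degree 5 of D# major is A#.
A diminished second (0 semitones) above A# lands on the letter B, giving Bb.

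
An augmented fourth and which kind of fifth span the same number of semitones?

diminished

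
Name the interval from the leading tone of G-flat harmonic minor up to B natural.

The leading tone of Gb harmonic minor is F.
F up to B: letters F→B make it a fourth; 6 semitones makes it augmented.

augmented fourth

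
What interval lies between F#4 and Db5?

diminished sixth

Counting letters F–G–A–B–C–D gives a sixth.
F#→Db = 7 semitones, 2 narrower than the major sixth (9), so diminished.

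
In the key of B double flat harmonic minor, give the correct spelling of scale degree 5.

Degree 5 takes the letter 4 steps above B, which is F.
In harmonic minor, degree 5 sits 7 semitones above the tonic. Bbb + 7 semitones is pitch class 4, spelled on F as Fb.

Fb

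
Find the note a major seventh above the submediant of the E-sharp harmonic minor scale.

The submediant of E# harmonic minor is C#.
A major seventh (11 semitones) above C# lands on the letter B, giving B#.

B#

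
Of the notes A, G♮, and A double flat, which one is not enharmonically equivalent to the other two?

A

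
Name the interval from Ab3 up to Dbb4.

diminished fourth

Counting letters A–B–C–D gives a fourth.
Ab→Dbb = 4 semitones, 1 narrower than the perfect fourth (5), so diminished.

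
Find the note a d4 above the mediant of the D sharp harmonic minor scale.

The mediant of D# harmonic minor is F#.
A diminished fourth (4 semitones) above F# lands on the letter B, giving Bb.

Bb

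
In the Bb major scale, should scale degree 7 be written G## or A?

Each scale degree takes a distinct letter name. Degree 7 of a scale on B must use the letter A.
A and G## are enharmonically the same pitch, but only A uses the letter A, so it is the correct spelling here.

A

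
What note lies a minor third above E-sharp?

G#

E up a major third is G#, so the target letter is G.
From E#, a minor third is 3 semitones up: G#.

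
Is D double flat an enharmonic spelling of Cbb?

No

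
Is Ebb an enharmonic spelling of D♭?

Two spellings are enharmonically equivalent only if they share a pitch class.
Here Ebb → 2, Db → 1; 1 ≠ 2, so they are not.

No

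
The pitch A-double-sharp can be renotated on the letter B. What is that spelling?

B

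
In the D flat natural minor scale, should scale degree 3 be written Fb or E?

Each scale degree takes a distinct letter name. Degree 3 of a scale on D must use the letter F.
Fb and E are enharmonically the same pitch, but only Fb uses the letter F, so it is the correct spelling here.

Fb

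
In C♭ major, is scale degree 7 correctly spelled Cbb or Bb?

Each scale degree takes a distinct letter name. Degree 7 of a scale on C must use the letter B.
Bb and Cbb are enharmonically the same pitch, but only Bb uses the letter B, so it is the correct spelling here.

Bb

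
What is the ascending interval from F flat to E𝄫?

minor seventh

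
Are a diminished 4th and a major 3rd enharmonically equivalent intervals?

A diminished fourth spans 4 semitones; a major third spans 4.
They are enharmonically equivalent.

Yes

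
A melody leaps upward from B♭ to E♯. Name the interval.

The letter names run B→E, a span of 3 letter steps, so the interval is some kind of fourth.
Bb to E# is 7 semitones. A perfect fourth is 5, so 7 makes it doubly augmented.

doubly augmented fourth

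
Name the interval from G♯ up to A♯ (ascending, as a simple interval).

The letter names run G→A, a span of 1 letter step, so the interval is some kind of second.
G# to A# is 2 semitones. A major second is 2, so 2 makes it major.

major second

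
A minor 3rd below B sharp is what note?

B down a major third is G, so the target letter is G.
From B#, a minor third is 3 semitones down: G##.

G##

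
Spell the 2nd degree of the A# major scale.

B#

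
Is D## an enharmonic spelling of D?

Two spellings are enharmonically equivalent only if they share a pitch class.
Here D## → 4, D → 2; 2 ≠ 4, so they are not.

No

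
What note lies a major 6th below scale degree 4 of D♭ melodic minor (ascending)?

Bbb

Scale degree 4 of Db melodic minor (ascending) is Gb.
A major sixth (9 semitones) below Gb lands on the letter B, giving Bbb.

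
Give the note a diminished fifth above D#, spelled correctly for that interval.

D up a perfect fifth is A, so the target letter is A.
From D#, a diminished fifth is 6 semitones up: A.

A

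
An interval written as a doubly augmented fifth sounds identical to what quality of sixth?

A doubly augmented fifth spans 9 semitones.
A sixth spanning 9 semitones is major (the major sixth is 9).

major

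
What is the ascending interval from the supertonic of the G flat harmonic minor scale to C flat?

The supertonic of Gb harmonic minor is Ab.
Ab up to Cb: letters A→C make it a third; 3 semitones makes it minor.

minor third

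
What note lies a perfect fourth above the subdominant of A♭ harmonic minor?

The subdominant of Ab harmonic minor is Db.
A perfect fourth (5 semitones) above Db lands on the letter G, giving Gb.

Gb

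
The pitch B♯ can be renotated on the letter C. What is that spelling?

Plain C sits at the same pitch as B#, so on the letter C the same pitch needs a natural: C.

C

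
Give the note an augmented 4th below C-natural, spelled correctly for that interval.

Gb

A fourth below C lands on the letter G.
An augmented fourth spans 6 semitones, so C moves to pitch class 6. On the letter G that is Gb.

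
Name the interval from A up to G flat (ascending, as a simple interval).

Counting letters A–B–C–D–E–F–G gives a seventh.
A→Gb = 9 semitones, 2 narrower than the major seventh (11), so diminished.

diminished seventh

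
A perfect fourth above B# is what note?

E#

B up a perfect fourth is E, so the target letter is E.
From B#, a perfect fourth is 5 semitones up: E#.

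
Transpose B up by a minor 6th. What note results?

G

A sixth above B lands on the letter G.
A minor sixth spans 8 semitones, so B moves to pitch class 7. On the letter G that is G.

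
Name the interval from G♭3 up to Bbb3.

Counting letters G–A–B gives a third.
Gb→Bbb = 3 semitones, 1 narrower than the major third (4), so minor.

minor third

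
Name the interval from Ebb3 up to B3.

doubly augmented fifth

The letter names run E→B, a span of 4 letter steps, so the interval is some kind of fifth.
Ebb to B is 9 semitones. A perfect fifth is 7, so 9 makes it doubly augmented.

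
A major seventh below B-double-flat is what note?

Cbb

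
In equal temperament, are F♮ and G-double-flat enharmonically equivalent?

Yes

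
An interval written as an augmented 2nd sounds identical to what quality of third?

minor

An augmented second spans 3 semitones.
A third spanning 3 semitones is minor (the major third is 4).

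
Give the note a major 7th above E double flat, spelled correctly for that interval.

Db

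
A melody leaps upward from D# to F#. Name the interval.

Counting letters D–E–F gives a third.
D#→F# = 3 semitones, 1 narrower than the major third (4), so minor.

minor third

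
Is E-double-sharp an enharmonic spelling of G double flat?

Two spellings are enharmonically equivalent only if they share a pitch class.
Here E## → 6, Gbb → 5; 5 ≠ 6, so they are not.

No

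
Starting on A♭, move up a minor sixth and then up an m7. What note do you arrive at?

Ebb

A minor sixth up from Ab is Fb (letter F, 8 semitones up).
A minor seventh up from Fb is Ebb (letter E, 10 semitones up).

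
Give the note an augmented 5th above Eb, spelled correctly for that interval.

B

E up a perfect fifth is B, so the target letter is B.
From Eb, an augmented fifth is 8 semitones up: B.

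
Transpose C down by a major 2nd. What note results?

C down a major second is Bb, so the target letter is B.
From C, a major second is 2 semitones down: Bb.

Bb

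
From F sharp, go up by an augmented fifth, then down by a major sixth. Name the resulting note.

E#

An augmented fifth up from F# is C## (letter C, 8 semitones up).
A major sixth down from C## is E# (letter E, 9 semitones down).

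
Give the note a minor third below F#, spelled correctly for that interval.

A third below F lands on the letter D.
A minor third spans 3 semitones, so F# moves to pitch class 3. On the letter D that is D#.

D#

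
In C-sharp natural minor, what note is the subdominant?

Degree 4 takes the letter 3 steps above C, which is F.
In natural minor, degree 4 sits 5 semitones above the tonic. C# + 5 semitones is pitch class 6, spelled on F as F#.

F#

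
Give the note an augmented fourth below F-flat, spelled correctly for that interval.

Cbb

F down a perfect fourth is C, so the target letter is C.
From Fb, an augmented fourth is 6 semitones down: Cbb.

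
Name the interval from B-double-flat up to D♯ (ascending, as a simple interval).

doubly augmented third

Counting letters B–C–D gives a third.
Bbb→D# = 6 semitones, 2 wider than the major third (4), so doubly augmented.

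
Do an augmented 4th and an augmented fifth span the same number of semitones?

No

An augmented fourth spans 6 semitones; an augmented fifth spans 8.
The spans differ, so they are not enharmonic equivalents.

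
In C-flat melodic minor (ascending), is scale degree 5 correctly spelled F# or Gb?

Each scale degree takes a distinct letter name. Degree 5 of a scale on C must use the letter G.
Gb and F# are enharmonically the same pitch, but only Gb uses the letter G, so it is the correct spelling here.

Gb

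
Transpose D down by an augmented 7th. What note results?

Ebb

D down a major seventh is Eb, so the target letter is E.
From D, an augmented seventh is 12 semitones down: Ebb.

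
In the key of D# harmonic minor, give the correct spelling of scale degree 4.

The D# harmonic minor scale runs D# E# F# G# A# B C##.
Degree 4 is G#.

G#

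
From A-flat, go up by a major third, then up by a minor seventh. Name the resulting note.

A major third up from Ab is C (letter C, 4 semitones up).
A minor seventh up from C is Bb (letter B, 10 semitones up).

Bb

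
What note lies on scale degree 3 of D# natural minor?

F#

Degree 3 takes the letter 2 steps above D, which is F.
In natural minor, degree 3 sits 3 semitones above the tonic. D# + 3 semitones is pitch class 6, spelled on F as F#.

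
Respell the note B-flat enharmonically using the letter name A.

A#

Plain A sits 1 semitone below Bb, so on the letter A the same pitch needs a sharp: A#.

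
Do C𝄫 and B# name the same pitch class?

Cbb is pitch class 10; B# is pitch class 0.
The pitch classes differ (10 vs. 0), so they are not enharmonic equivalents.

No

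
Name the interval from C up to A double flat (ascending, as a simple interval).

diminished sixth

The letter names run C→A, a span of 5 letter steps, so the interval is some kind of sixth.
C to Abb is 7 semitones. A major sixth is 9, so 7 makes it diminished.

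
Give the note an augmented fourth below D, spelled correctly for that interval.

Ab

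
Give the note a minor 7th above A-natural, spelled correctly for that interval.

A seventh above A lands on the letter G.
A minor seventh spans 10 semitones, so A moves to pitch class 7. On the letter G that is G.

G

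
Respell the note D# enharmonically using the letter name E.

D# is pitch class 3. The letter E alone is pitch class 4.
To reach pitch class 3 from E requires an offset of -1 semitone, i.e. flat: Eb.

Eb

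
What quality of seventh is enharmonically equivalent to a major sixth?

A major sixth spans 9 semitones.
A seventh spanning 9 semitones is diminished (the major seventh is 11).

diminished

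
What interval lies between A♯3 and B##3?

The letter names run A→B, a span of 1 letter step, so the interval is some kind of second.
A# to B## is 3 semitones. A major second is 2, so 3 makes it augmented.

augmented second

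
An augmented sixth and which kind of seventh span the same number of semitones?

An augmented sixth spans 10 semitones.
A seventh spanning 10 semitones is minor (the major seventh is 11).

minor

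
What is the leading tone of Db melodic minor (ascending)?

C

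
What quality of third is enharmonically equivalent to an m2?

doubly diminished

A minor second spans 1 semitone.
A third spanning 1 semitone is doubly diminished (the major third is 4).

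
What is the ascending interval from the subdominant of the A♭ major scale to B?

The subdominant of Ab major is Db.
Db up to B: letters D→B make it a sixth; 10 semitones makes it augmented.

augmented sixth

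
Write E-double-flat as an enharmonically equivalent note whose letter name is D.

Plain D sits at the same pitch as Ebb, so on the letter D the same pitch needs a natural: D.

D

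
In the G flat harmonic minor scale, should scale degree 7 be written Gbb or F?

Each scale degree takes a distinct letter name. Degree 7 of a scale on G must use the letter F.
F and Gbb are enharmonically the same pitch, but only F uses the letter F, so it is the correct spelling here.

F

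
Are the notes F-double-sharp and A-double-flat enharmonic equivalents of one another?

F## is pitch class 7; Abb is pitch class 7.
All spellings map to pitch class 7, so they are enharmonically equivalent.

Yes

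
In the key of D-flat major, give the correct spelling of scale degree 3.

The Db major scale runs Db Eb F Gb Ab Bb C.
Degree 3 is F.

F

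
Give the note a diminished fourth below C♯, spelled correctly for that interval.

G##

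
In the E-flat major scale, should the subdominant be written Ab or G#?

Ab

Each scale degree takes a distinct letter name. Degree 4 of a scale on E must use the letter A.
Ab and G# are enharmonically the same pitch, but only Ab uses the letter A, so it is the correct spelling here.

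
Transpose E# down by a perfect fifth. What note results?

A#

A fifth below E lands on the letter A.
A perfect fifth spans 7 semitones, so E# moves to pitch class 10. On the letter A that is A#.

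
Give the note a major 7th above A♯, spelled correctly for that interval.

A seventh above A lands on the letter G.
A major seventh spans 11 semitones, so A# moves to pitch class 9. On the letter G that is G##.

G##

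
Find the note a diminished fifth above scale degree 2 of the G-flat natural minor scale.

Ebb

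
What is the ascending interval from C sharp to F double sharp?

augmented fourth

The letter names run C→F, a span of 3 letter steps, so the interval is some kind of fourth.
C# to F## is 6 semitones. A perfect fourth is 5, so 6 makes it augmented.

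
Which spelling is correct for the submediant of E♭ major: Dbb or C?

Each scale degree takes a distinct letter name. Degree 6 of a scale on E must use the letter C.
C and Dbb are enharmonically the same pitch, but only C uses the letter C, so it is the correct spelling here.

C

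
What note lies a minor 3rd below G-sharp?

E#

G down a major third is Eb, so the target letter is E.
From G#, a minor third is 3 semitones down: E#.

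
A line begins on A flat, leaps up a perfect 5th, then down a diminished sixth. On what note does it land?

A perfect fifth up from Ab is Eb (letter E, 7 semitones up).
A diminished sixth down from Eb is G# (letter G, 7 semitones down).

G#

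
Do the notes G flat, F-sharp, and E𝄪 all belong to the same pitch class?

Yes

Gb is pitch class 6; F# is pitch class 6; E## is pitch class 6.
All spellings map to pitch class 6, so they are enharmonically equivalent.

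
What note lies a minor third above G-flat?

A third above G lands on the letter B.
A minor third spans 3 semitones, so Gb moves to pitch class 9. On the letter B that is Bbb.

Bbb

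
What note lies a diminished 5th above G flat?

Dbb

G up a perfect fifth is D, so the target letter is D.
From Gb, a diminished fifth is 6 semitones up: Dbb.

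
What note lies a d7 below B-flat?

A seventh below B lands on the letter C.
A diminished seventh spans 9 semitones, so Bb moves to pitch class 1. On the letter C that is C#.

C#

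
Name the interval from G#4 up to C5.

The letter names run G→C, a span of 3 letter steps, so the interval is some kind of fourth.
G# to C is 4 semitones. A perfect fourth is 5, so 4 makes it diminished.

diminished fourth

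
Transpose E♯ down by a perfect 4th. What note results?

B#

E down a perfect fourth is B, so the target letter is B.
From E#, a perfect fourth is 5 semitones down: B#.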